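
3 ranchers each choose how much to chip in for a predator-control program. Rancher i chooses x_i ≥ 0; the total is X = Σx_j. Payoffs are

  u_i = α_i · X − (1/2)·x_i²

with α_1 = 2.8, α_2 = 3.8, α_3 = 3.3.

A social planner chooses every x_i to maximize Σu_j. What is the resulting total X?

Planner FOC: ∂(Σu_j)/∂x_i = (Σα_j) − x_i = 0, so x_i^SO = Σα_j = 9.9 for every i; X^SO = 29.7.

29.7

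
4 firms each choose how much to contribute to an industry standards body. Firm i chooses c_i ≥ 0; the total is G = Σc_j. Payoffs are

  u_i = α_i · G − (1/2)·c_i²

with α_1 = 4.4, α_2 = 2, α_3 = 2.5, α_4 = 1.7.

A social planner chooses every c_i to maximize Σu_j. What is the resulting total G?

Planner FOC: ∂(Σu_j)/∂c_i = (Σα_j) − c_i = 0, so c_i^SO = Σα_j = 10.6 for every i; G^SO = 42.4.

42.4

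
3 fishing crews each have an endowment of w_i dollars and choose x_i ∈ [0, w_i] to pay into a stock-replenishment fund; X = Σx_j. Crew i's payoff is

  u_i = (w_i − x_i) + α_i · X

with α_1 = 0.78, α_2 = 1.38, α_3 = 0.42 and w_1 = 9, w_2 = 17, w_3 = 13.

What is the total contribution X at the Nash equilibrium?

∂u_i/∂x_i = α_i − 1, so crew i contributes w_i if α_i > 1, else 0.
α_i > 1 for i ∈ {2}; NE contributions (0, 17, 0), X = 17.

17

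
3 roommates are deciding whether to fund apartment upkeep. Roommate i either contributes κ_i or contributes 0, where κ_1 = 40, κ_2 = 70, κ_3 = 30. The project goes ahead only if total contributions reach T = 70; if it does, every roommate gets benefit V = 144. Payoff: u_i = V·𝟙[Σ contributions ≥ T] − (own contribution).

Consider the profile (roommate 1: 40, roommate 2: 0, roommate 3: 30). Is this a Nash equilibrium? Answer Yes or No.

Total = 70 ≥ 70: provided.
Roommate 1 (pledges 40, payoff 104): dropping to 0 → total 30, payoff 0. No gain.
Roommate 2 (pledges 0, payoff 144): pledging 70 → total 140, payoff 74. No gain.
Roommate 3 (pledges 30, payoff 114): dropping to 0 → total 40, payoff 0. No gain.

Yes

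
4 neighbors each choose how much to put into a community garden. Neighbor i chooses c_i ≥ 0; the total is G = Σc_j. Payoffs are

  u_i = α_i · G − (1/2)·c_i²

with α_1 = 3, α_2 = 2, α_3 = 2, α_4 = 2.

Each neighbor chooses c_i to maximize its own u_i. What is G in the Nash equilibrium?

Neighbor i's FOC: ∂u_i/∂c_i = α_i − c_i = 0, so c_i* = α_i.
NE contributions = (3, 2, 2, 2); G = 9.

9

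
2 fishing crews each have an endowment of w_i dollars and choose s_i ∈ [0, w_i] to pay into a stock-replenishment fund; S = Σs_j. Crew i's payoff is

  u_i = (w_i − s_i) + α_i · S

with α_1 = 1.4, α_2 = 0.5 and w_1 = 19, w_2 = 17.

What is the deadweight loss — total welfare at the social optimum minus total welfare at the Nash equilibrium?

15.3

∂u_i/∂s_i = α_i − 1, so crew i contributes w_i if α_i > 1, else 0.
α_i > 1 for i ∈ {1}; NE contributions (19, 0), S = 19.
W^NE = Σw_i − S^NE + (Σα_i)·S^NE = 36 + 0.9·19 = 53.1.
Planner: ∂(Σu_j)/∂s_i = Σα_j − 1 = 0.9 > 0, so everyone contributes w_i; S^SO = 36, W^SO = 36 + 0.9·36 = 68.4.
Deadweight loss = 15.3.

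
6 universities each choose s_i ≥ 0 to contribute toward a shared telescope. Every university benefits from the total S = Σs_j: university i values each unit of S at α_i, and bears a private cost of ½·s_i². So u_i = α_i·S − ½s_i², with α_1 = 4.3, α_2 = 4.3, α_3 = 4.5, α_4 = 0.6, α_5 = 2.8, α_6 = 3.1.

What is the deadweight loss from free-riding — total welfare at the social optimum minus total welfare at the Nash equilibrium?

805.84

University i's FOC: ∂u_i/∂s_i = α_i − s_i = 0, so s_i* = α_i.
NE contributions = (4.3, 4.3, 4.5, 0.6, 2.8, 3.1); S = 19.6.
W^NE = (Σα)·S − ½Σα_i² = 19.6² − ½·75.04 = 346.64.
Planner sets s_i = Σα_j = 19.6 for every i, so S^SO = 6·19.6 = 117.6.
W^SO = (Σα)·S^SO − ½·6·(Σα)² = (6/2)·19.6² = 1152.48.
Deadweight loss = W^SO − W^NE = 805.84.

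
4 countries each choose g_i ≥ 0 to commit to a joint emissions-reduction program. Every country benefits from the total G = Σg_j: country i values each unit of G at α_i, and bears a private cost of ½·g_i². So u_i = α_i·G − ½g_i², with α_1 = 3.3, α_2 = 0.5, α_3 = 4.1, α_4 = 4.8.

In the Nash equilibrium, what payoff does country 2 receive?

6.225

Country i's FOC: ∂u_i/∂g_i = α_i − g_i = 0, so g_i* = α_i.
NE contributions = (3.3, 0.5, 4.1, 4.8); G = 12.7.
u_2 = α_2·G − ½·(g_2)² = 0.5·12.7 − ½·0.5² = 6.225.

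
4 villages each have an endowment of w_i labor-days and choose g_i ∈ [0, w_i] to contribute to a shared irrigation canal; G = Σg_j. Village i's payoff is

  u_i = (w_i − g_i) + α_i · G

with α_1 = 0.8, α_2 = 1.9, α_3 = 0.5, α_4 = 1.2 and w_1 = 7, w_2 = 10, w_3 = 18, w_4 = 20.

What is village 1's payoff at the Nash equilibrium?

∂u_i/∂g_i = α_i − 1, so village i contributes w_i if α_i > 1, else 0.
α_i > 1 for i ∈ {2, 4}; NE contributions (0, 10, 0, 20), G = 30.
u_1 = (7 − 0) + 0.8·30 = 31.

31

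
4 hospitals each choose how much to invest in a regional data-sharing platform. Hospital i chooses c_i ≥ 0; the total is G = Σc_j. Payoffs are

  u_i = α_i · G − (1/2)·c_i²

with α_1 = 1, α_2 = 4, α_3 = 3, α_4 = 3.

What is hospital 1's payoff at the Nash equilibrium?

10.5

Hospital i's FOC: ∂u_i/∂c_i = α_i − c_i = 0, so c_i* = α_i.
NE contributions = (1, 4, 3, 3); G = 11.
u_1 = α_1·G − ½·(c_1)² = 1·11 − ½·1² = 10.5.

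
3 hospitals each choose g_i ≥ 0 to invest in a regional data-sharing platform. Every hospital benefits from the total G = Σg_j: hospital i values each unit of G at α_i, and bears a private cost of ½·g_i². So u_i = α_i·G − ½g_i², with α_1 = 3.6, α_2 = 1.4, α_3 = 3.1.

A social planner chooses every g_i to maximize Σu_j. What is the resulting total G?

Planner FOC: ∂(Σu_j)/∂g_i = (Σα_j) − g_i = 0, so g_i^SO = Σα_j = 8.1 for every i; G^SO = 24.3.

24.3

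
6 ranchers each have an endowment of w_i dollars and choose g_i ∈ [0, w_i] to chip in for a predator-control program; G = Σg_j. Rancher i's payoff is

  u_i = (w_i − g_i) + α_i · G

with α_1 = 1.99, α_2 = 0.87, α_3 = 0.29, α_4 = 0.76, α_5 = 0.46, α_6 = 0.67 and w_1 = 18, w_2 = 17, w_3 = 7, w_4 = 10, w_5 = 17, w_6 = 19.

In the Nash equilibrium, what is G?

∂u_i/∂g_i = α_i − 1, so rancher i contributes w_i if α_i > 1, else 0.
α_i > 1 for i ∈ {1}; NE contributions (18, 0, 0, 0, 0, 0), G = 18.

18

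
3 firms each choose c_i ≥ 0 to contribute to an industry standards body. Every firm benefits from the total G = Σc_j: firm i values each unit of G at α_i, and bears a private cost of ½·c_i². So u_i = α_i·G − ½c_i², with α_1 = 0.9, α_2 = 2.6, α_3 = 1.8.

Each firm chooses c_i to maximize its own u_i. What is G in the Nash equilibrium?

Firm i's FOC: ∂u_i/∂c_i = α_i − c_i = 0, so c_i* = α_i.
NE contributions = (0.9, 2.6, 1.8); G = 5.3.

5.3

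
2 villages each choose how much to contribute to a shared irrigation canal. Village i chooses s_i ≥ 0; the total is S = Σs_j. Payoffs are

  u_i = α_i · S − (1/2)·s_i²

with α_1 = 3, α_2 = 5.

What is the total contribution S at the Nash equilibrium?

8

Village i's FOC: ∂u_i/∂s_i = α_i − s_i = 0, so s_i* = α_i.
NE contributions = (3, 5); S = 8.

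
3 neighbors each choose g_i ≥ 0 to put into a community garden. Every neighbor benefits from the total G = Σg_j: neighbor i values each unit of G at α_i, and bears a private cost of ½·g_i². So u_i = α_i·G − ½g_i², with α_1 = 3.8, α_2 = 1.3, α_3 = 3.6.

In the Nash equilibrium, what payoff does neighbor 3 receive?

24.84

Neighbor i's FOC: ∂u_i/∂g_i = α_i − g_i = 0, so g_i* = α_i.
NE contributions = (3.8, 1.3, 3.6); G = 8.7.
u_3 = α_3·G − ½·(g_3)² = 3.6·8.7 − ½·3.6² = 24.84.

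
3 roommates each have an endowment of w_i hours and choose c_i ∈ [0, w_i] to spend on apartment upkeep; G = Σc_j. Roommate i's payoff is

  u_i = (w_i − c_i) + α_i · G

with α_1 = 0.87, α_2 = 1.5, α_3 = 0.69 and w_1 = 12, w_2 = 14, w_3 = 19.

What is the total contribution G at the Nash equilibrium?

14

∂u_i/∂c_i = α_i − 1, so roommate i contributes w_i if α_i > 1, else 0.
α_i > 1 for i ∈ {2}; NE contributions (0, 14, 0), G = 14.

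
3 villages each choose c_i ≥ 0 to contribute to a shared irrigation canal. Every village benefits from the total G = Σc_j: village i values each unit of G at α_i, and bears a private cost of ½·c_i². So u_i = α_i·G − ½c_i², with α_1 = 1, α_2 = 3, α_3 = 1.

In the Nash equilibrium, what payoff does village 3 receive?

Village i's FOC: ∂u_i/∂c_i = α_i − c_i = 0, so c_i* = α_i.
NE contributions = (1, 3, 1); G = 5.
u_3 = α_3·G − ½·(c_3)² = 1·5 − ½·1² = 4.5.

4.5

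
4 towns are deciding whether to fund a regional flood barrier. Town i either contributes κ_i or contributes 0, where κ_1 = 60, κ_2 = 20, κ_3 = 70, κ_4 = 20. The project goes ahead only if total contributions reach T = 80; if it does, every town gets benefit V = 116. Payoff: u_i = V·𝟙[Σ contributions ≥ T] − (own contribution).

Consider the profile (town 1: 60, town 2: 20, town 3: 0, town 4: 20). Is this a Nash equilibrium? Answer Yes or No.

Total = 100 ≥ 80: provided.
Town 1 (pledges 60, payoff 56): dropping to 0 → total 40, payoff 0. No gain.
Town 2 (pledges 20, payoff 96): dropping to 0 → total 80, payoff 116. Profitable deviation.

No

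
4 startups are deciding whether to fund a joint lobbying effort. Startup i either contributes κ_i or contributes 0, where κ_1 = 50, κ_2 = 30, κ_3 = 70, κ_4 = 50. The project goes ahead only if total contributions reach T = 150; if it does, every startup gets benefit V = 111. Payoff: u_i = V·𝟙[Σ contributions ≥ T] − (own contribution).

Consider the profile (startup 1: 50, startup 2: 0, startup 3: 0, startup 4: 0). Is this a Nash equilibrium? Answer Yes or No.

No

Total = 50 < 150: not provided.
Startup 1 (pledges 50, payoff -50): dropping to 0 → total 0, payoff 0. Profitable deviation.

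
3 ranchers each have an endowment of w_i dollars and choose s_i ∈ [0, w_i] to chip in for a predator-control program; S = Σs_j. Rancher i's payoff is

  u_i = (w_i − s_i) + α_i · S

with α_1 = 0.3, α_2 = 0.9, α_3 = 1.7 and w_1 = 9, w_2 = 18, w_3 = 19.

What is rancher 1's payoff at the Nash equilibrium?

∂u_i/∂s_i = α_i − 1, so rancher i contributes w_i if α_i > 1, else 0.
α_i > 1 for i ∈ {3}; NE contributions (0, 0, 19), S = 19.
u_1 = (9 − 0) + 0.3·19 = 14.7.

14.7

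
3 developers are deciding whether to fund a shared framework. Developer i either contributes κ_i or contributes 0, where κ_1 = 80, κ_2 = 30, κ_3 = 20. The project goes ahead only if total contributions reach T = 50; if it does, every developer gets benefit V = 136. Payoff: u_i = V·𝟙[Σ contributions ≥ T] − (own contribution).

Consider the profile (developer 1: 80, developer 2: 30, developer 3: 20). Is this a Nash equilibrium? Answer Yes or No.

Total = 130 ≥ 50: provided.
Developer 1 (pledges 80, payoff 56): dropping to 0 → total 50, payoff 136. Profitable deviation.

No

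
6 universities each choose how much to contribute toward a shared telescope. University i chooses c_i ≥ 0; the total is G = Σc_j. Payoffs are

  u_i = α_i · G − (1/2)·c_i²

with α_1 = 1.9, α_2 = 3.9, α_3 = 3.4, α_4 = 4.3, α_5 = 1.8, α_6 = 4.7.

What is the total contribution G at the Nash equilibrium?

20

University i's FOC: ∂u_i/∂c_i = α_i − c_i = 0, so c_i* = α_i.
NE contributions = (1.9, 3.9, 3.4, 4.3, 1.8, 4.7); G = 20.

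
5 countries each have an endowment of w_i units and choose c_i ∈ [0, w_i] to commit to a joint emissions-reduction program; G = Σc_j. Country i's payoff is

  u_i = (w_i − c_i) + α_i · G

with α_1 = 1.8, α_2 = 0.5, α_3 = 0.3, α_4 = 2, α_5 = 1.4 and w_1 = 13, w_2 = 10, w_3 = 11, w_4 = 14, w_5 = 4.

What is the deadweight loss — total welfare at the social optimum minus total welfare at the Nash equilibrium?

∂u_i/∂c_i = α_i − 1, so country i contributes w_i if α_i > 1, else 0.
α_i > 1 for i ∈ {1, 4, 5}; NE contributions (13, 0, 0, 14, 4), G = 31.
W^NE = Σw_i − G^NE + (Σα_i)·G^NE = 52 + 5·31 = 207.
Planner: ∂(Σu_j)/∂c_i = Σα_j − 1 = 5 > 0, so everyone contributes w_i; G^SO = 52, W^SO = 52 + 5·52 = 312.
Deadweight loss = 105.

105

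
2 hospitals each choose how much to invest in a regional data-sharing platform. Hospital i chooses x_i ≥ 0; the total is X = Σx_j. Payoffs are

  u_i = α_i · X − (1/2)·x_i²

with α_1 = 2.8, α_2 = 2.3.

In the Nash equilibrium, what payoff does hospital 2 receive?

Hospital i's FOC: ∂u_i/∂x_i = α_i − x_i = 0, so x_i* = α_i.
NE contributions = (2.8, 2.3); X = 5.1.
u_2 = α_2·X − ½·(x_2)² = 2.3·5.1 − ½·2.3² = 9.085.

9.085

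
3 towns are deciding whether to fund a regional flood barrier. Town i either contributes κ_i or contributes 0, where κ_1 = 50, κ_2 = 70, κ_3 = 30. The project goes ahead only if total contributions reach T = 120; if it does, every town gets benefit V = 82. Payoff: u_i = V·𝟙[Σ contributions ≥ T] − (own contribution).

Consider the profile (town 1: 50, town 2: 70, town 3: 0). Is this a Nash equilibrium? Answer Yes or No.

Total = 120 ≥ 120: provided.
Town 1 (pledges 50, payoff 32): dropping to 0 → total 70, payoff 0. No gain.
Town 2 (pledges 70, payoff 12): dropping to 0 → total 50, payoff 0. No gain.
Town 3 (pledges 0, payoff 82): pledging 30 → total 150, payoff 52. No gain.

Yes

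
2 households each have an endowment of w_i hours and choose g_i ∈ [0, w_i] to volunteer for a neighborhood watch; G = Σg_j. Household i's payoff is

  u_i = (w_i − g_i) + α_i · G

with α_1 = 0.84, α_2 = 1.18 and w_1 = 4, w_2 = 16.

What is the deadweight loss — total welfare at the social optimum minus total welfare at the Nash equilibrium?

4.08

∂u_i/∂g_i = α_i − 1, so household i contributes w_i if α_i > 1, else 0.
α_i > 1 for i ∈ {2}; NE contributions (0, 16), G = 16.
W^NE = Σw_i − G^NE + (Σα_i)·G^NE = 20 + 1.02·16 = 36.32.
Planner: ∂(Σu_j)/∂g_i = Σα_j − 1 = 1.02 > 0, so everyone contributes w_i; G^SO = 20, W^SO = 20 + 1.02·20 = 40.4.
Deadweight loss = 4.08.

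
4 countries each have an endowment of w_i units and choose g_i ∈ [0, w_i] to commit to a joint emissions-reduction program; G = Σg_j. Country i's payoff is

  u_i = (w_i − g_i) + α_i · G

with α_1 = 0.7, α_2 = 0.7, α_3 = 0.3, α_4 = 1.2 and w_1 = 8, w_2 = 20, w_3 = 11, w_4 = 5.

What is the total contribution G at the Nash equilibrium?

∂u_i/∂g_i = α_i − 1, so country i contributes w_i if α_i > 1, else 0.
α_i > 1 for i ∈ {4}; NE contributions (0, 0, 0, 5), G = 5.

5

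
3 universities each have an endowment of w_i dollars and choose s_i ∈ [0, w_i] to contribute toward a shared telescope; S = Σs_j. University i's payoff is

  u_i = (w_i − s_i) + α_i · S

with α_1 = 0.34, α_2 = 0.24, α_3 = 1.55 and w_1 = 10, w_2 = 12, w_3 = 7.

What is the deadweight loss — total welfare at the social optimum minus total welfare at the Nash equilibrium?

24.86

∂u_i/∂s_i = α_i − 1, so university i contributes w_i if α_i > 1, else 0.
α_i > 1 for i ∈ {3}; NE contributions (0, 0, 7), S = 7.
W^NE = Σw_i − S^NE + (Σα_i)·S^NE = 29 + 1.13·7 = 36.91.
Planner: ∂(Σu_j)/∂s_i = Σα_j − 1 = 1.13 > 0, so everyone contributes w_i; S^SO = 29, W^SO = 29 + 1.13·29 = 61.77.
Deadweight loss = 24.86.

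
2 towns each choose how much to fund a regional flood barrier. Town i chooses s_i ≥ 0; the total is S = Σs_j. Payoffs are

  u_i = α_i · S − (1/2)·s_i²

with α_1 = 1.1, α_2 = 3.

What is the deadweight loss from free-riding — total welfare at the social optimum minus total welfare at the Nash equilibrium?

5.105

Town i's FOC: ∂u_i/∂s_i = α_i − s_i = 0, so s_i* = α_i.
NE contributions = (1.1, 3); S = 4.1.
W^NE = (Σα)·S − ½Σα_i² = 4.1² − ½·10.21 = 11.705.
Planner sets s_i = Σα_j = 4.1 for every i, so S^SO = 2·4.1 = 8.2.
W^SO = (Σα)·S^SO − ½·2·(Σα)² = (2/2)·4.1² = 16.81.
Deadweight loss = W^SO − W^NE = 5.105.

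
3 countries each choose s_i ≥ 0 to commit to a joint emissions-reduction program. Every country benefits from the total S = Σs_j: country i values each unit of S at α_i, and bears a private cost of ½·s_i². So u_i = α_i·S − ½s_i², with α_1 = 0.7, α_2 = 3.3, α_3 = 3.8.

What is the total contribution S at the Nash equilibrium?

7.8

Country i's FOC: ∂u_i/∂s_i = α_i − s_i = 0, so s_i* = α_i.
NE contributions = (0.7, 3.3, 3.8); S = 7.8.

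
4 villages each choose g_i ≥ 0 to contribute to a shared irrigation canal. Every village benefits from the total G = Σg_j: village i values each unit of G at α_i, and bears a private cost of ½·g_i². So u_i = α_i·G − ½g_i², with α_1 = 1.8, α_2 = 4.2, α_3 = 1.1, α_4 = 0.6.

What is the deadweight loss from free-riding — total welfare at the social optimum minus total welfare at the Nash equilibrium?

Village i's FOC: ∂u_i/∂g_i = α_i − g_i = 0, so g_i* = α_i.
NE contributions = (1.8, 4.2, 1.1, 0.6); G = 7.7.
W^NE = (Σα)·G − ½Σα_i² = 7.7² − ½·22.45 = 48.065.
Planner sets g_i = Σα_j = 7.7 for every i, so G^SO = 4·7.7 = 30.8.
W^SO = (Σα)·G^SO − ½·4·(Σα)² = (4/2)·7.7² = 118.58.
Deadweight loss = W^SO − W^NE = 70.515.

70.515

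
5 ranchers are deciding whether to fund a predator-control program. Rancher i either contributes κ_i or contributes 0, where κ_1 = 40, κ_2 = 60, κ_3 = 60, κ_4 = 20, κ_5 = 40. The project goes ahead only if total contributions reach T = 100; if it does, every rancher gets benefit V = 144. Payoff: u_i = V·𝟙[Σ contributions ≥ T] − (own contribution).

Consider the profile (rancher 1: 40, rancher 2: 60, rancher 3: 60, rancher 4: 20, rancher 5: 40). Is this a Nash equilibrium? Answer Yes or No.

Total = 220 ≥ 100: provided.
Rancher 1 (pledges 40, payoff 104): dropping to 0 → total 180, payoff 144. Profitable deviation.

No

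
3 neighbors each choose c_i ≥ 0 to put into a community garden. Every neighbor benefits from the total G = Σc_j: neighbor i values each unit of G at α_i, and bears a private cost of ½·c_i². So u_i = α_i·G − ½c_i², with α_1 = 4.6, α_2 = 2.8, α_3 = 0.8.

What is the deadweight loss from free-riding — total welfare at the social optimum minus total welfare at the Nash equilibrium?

48.44

Neighbor i's FOC: ∂u_i/∂c_i = α_i − c_i = 0, so c_i* = α_i.
NE contributions = (4.6, 2.8, 0.8); G = 8.2.
W^NE = (Σα)·G − ½Σα_i² = 8.2² − ½·29.64 = 52.42.
Planner sets c_i = Σα_j = 8.2 for every i, so G^SO = 3·8.2 = 24.6.
W^SO = (Σα)·G^SO − ½·3·(Σα)² = (3/2)·8.2² = 100.86.
Deadweight loss = W^SO − W^NE = 48.44.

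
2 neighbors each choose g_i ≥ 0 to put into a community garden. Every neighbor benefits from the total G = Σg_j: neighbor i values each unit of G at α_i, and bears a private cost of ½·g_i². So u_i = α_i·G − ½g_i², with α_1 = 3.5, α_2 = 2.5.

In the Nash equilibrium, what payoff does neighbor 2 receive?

Neighbor i's FOC: ∂u_i/∂g_i = α_i − g_i = 0, so g_i* = α_i.
NE contributions = (3.5, 2.5); G = 6.
u_2 = α_2·G − ½·(g_2)² = 2.5·6 − ½·2.5² = 11.875.

11.875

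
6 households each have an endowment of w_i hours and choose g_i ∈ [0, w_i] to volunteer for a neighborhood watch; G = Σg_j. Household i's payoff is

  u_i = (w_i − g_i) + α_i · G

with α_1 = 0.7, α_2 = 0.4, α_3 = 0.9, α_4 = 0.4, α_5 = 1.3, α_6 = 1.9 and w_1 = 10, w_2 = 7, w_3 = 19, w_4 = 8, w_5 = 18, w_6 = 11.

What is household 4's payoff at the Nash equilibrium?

19.6

∂u_i/∂g_i = α_i − 1, so household i contributes w_i if α_i > 1, else 0.
α_i > 1 for i ∈ {5, 6}; NE contributions (0, 0, 0, 0, 18, 11), G = 29.
u_4 = (8 − 0) + 0.4·29 = 19.6.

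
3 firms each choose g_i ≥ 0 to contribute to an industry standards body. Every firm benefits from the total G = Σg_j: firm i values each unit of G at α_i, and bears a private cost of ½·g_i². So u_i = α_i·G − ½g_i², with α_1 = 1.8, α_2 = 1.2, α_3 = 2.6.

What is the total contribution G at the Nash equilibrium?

Firm i's FOC: ∂u_i/∂g_i = α_i − g_i = 0, so g_i* = α_i.
NE contributions = (1.8, 1.2, 2.6); G = 5.6.

5.6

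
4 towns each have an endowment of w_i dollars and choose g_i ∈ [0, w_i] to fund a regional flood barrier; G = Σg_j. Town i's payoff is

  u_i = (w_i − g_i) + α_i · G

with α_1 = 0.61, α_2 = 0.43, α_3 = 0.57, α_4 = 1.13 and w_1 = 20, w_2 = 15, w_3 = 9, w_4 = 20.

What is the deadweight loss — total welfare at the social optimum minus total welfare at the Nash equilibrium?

76.56

∂u_i/∂g_i = α_i − 1, so town i contributes w_i if α_i > 1, else 0.
α_i > 1 for i ∈ {4}; NE contributions (0, 0, 0, 20), G = 20.
W^NE = Σw_i − G^NE + (Σα_i)·G^NE = 64 + 1.74·20 = 98.8.
Planner: ∂(Σu_j)/∂g_i = Σα_j − 1 = 1.74 > 0, so everyone contributes w_i; G^SO = 64, W^SO = 64 + 1.74·64 = 175.36.
Deadweight loss = 76.56.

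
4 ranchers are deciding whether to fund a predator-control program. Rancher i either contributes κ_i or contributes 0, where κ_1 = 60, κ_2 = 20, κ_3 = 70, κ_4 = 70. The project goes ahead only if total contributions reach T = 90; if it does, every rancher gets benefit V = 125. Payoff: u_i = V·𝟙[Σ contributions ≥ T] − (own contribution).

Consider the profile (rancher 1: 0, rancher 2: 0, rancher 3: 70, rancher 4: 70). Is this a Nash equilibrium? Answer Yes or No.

Total = 140 ≥ 90: provided.
Rancher 1 (pledges 0, payoff 125): pledging 60 → total 200, payoff 65. No gain.
Rancher 2 (pledges 0, payoff 125): pledging 20 → total 160, payoff 105. No gain.
Rancher 3 (pledges 70, payoff 55): dropping to 0 → total 70, payoff 0. No gain.
Rancher 4 (pledges 70, payoff 55): dropping to 0 → total 70, payoff 0. No gain.

Yes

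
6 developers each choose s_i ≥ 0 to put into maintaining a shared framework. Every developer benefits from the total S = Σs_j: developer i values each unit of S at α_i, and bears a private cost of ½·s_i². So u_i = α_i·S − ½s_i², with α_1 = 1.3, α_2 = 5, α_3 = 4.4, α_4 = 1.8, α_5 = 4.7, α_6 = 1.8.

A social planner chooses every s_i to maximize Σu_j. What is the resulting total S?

Planner FOC: ∂(Σu_j)/∂s_i = (Σα_j) − s_i = 0, so s_i^SO = Σα_j = 19 for every i; S^SO = 114.

114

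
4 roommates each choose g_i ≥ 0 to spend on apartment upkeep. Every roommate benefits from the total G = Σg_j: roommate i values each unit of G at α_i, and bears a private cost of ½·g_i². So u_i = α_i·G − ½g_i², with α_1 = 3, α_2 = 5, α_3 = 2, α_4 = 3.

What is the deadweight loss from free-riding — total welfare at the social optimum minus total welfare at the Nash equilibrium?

192.5

Roommate i's FOC: ∂u_i/∂g_i = α_i − g_i = 0, so g_i* = α_i.
NE contributions = (3, 5, 2, 3); G = 13.
W^NE = (Σα)·G − ½Σα_i² = 13² − ½·47 = 145.5.
Planner sets g_i = Σα_j = 13 for every i, so G^SO = 4·13 = 52.
W^SO = (Σα)·G^SO − ½·4·(Σα)² = (4/2)·13² = 338.
Deadweight loss = W^SO − W^NE = 192.5.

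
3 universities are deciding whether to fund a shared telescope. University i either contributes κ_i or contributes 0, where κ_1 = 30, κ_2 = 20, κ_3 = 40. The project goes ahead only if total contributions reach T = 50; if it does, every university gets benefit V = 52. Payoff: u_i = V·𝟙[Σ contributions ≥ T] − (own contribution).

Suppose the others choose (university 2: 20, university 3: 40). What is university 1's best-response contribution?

0

Others' total = 60 ≥ 50; contributing adds cost 30 for no extra benefit.
Best response: 0.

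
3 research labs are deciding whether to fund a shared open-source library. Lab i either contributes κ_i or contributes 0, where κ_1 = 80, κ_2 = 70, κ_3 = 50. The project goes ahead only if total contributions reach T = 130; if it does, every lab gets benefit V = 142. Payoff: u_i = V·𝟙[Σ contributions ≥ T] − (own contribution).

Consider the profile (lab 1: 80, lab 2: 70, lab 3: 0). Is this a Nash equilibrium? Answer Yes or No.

Yes

Total = 150 ≥ 130: provided.
Lab 1 (pledges 80, payoff 62): dropping to 0 → total 70, payoff 0. No gain.
Lab 2 (pledges 70, payoff 72): dropping to 0 → total 80, payoff 0. No gain.
Lab 3 (pledges 0, payoff 142): pledging 50 → total 200, payoff 92. No gain.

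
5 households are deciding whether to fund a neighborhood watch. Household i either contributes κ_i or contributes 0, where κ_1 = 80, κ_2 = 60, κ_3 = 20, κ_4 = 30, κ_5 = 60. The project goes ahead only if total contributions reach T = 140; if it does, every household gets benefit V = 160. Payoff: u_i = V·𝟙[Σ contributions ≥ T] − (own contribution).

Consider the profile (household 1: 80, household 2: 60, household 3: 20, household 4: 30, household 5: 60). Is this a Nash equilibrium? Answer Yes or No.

Total = 250 ≥ 140: provided.
Household 1 (pledges 80, payoff 80): dropping to 0 → total 170, payoff 160. Profitable deviation.

No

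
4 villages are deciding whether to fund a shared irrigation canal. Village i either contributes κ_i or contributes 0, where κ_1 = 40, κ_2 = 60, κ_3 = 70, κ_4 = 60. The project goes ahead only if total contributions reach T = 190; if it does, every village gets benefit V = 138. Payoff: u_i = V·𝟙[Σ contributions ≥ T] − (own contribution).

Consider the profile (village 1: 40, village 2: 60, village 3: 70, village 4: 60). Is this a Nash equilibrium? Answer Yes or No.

Total = 230 ≥ 190: provided.
Village 1 (pledges 40, payoff 98): dropping to 0 → total 190, payoff 138. Profitable deviation.

No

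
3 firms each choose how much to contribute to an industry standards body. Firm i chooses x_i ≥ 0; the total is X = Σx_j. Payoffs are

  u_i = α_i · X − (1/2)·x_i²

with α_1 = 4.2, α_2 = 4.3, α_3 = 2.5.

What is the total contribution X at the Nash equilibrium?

11

Firm i's FOC: ∂u_i/∂x_i = α_i − x_i = 0, so x_i* = α_i.
NE contributions = (4.2, 4.3, 2.5); X = 11.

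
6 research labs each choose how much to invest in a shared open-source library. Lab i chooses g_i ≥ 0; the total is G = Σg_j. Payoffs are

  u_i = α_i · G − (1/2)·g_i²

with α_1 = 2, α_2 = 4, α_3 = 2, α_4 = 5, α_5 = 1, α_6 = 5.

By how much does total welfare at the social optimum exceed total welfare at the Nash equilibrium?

Lab i's FOC: ∂u_i/∂g_i = α_i − g_i = 0, so g_i* = α_i.
NE contributions = (2, 4, 2, 5, 1, 5); G = 19.
W^NE = (Σα)·G − ½Σα_i² = 19² − ½·75 = 323.5.
Planner sets g_i = Σα_j = 19 for every i, so G^SO = 6·19 = 114.
W^SO = (Σα)·G^SO − ½·6·(Σα)² = (6/2)·19² = 1083.
Deadweight loss = W^SO − W^NE = 759.5.

759.5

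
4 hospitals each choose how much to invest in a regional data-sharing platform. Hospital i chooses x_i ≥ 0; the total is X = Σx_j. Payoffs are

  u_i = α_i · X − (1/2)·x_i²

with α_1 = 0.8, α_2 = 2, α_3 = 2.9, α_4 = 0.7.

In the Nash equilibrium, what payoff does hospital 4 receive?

Hospital i's FOC: ∂u_i/∂x_i = α_i − x_i = 0, so x_i* = α_i.
NE contributions = (0.8, 2, 2.9, 0.7); X = 6.4.
u_4 = α_4·X − ½·(x_4)² = 0.7·6.4 − ½·0.7² = 4.235.

4.235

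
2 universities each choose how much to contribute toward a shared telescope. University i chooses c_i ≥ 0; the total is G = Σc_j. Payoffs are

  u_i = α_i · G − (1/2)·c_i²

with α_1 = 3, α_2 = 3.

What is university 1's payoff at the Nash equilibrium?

13.5

University i's FOC: ∂u_i/∂c_i = α_i − c_i = 0, so c_i* = α_i.
NE contributions = (3, 3); G = 6.
u_1 = α_1·G − ½·(c_1)² = 3·6 − ½·3² = 13.5.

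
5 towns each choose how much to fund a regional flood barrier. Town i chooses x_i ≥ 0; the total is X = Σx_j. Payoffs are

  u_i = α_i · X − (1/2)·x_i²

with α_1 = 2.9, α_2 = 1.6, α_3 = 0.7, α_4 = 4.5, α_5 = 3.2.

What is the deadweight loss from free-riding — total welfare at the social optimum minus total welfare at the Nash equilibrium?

270.59

Town i's FOC: ∂u_i/∂x_i = α_i − x_i = 0, so x_i* = α_i.
NE contributions = (2.9, 1.6, 0.7, 4.5, 3.2); X = 12.9.
W^NE = (Σα)·X − ½Σα_i² = 12.9² − ½·41.95 = 145.435.
Planner sets x_i = Σα_j = 12.9 for every i, so X^SO = 5·12.9 = 64.5.
W^SO = (Σα)·X^SO − ½·5·(Σα)² = (5/2)·12.9² = 416.025.
Deadweight loss = W^SO − W^NE = 270.59.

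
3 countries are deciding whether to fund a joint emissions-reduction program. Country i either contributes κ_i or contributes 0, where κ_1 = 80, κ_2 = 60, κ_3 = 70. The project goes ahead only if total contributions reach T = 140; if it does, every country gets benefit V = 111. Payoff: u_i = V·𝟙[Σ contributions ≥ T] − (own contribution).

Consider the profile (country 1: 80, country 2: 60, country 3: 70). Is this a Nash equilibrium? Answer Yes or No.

Total = 210 ≥ 140: provided.
Country 1 (pledges 80, payoff 31): dropping to 0 → total 130, payoff 0. No gain.
Country 2 (pledges 60, payoff 51): dropping to 0 → total 150, payoff 111. Profitable deviation.

No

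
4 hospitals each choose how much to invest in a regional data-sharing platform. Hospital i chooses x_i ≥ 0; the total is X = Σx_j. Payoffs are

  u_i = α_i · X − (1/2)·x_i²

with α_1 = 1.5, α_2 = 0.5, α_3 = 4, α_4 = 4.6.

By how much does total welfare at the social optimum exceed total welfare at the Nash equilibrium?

132.19

Hospital i's FOC: ∂u_i/∂x_i = α_i − x_i = 0, so x_i* = α_i.
NE contributions = (1.5, 0.5, 4, 4.6); X = 10.6.
W^NE = (Σα)·X − ½Σα_i² = 10.6² − ½·39.66 = 92.53.
Planner sets x_i = Σα_j = 10.6 for every i, so X^SO = 4·10.6 = 42.4.
W^SO = (Σα)·X^SO − ½·4·(Σα)² = (4/2)·10.6² = 224.72.
Deadweight loss = W^SO − W^NE = 132.19.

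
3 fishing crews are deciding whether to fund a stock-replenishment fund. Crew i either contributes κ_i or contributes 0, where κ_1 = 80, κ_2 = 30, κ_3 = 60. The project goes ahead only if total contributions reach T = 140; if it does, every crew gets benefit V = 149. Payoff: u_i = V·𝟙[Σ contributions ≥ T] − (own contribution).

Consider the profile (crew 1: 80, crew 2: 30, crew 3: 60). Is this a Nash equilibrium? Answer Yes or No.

No

Total = 170 ≥ 140: provided.
Crew 1 (pledges 80, payoff 69): dropping to 0 → total 90, payoff 0. No gain.
Crew 2 (pledges 30, payoff 119): dropping to 0 → total 140, payoff 149. Profitable deviation.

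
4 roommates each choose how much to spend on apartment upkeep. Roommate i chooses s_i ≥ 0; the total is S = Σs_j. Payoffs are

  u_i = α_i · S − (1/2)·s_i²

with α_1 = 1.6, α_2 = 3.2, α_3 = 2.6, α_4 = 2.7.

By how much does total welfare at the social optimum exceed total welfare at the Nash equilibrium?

115.435

Roommate i's FOC: ∂u_i/∂s_i = α_i − s_i = 0, so s_i* = α_i.
NE contributions = (1.6, 3.2, 2.6, 2.7); S = 10.1.
W^NE = (Σα)·S − ½Σα_i² = 10.1² − ½·26.85 = 88.585.
Planner sets s_i = Σα_j = 10.1 for every i, so S^SO = 4·10.1 = 40.4.
W^SO = (Σα)·S^SO − ½·4·(Σα)² = (4/2)·10.1² = 204.02.
Deadweight loss = W^SO − W^NE = 115.435.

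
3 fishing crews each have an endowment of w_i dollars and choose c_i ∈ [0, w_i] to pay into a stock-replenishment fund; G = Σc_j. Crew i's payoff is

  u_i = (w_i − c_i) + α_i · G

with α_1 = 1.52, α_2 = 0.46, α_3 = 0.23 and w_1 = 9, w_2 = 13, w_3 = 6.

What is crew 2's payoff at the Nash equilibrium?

∂u_i/∂c_i = α_i − 1, so crew i contributes w_i if α_i > 1, else 0.
α_i > 1 for i ∈ {1}; NE contributions (9, 0, 0), G = 9.
u_2 = (13 − 0) + 0.46·9 = 17.14.

17.14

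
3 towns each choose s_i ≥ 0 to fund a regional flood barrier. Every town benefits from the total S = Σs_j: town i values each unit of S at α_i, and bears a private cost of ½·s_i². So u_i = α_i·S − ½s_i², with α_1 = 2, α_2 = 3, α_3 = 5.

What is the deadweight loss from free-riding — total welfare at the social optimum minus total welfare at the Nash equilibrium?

69

Town i's FOC: ∂u_i/∂s_i = α_i − s_i = 0, so s_i* = α_i.
NE contributions = (2, 3, 5); S = 10.
W^NE = (Σα)·S − ½Σα_i² = 10² − ½·38 = 81.
Planner sets s_i = Σα_j = 10 for every i, so S^SO = 3·10 = 30.
W^SO = (Σα)·S^SO − ½·3·(Σα)² = (3/2)·10² = 150.
Deadweight loss = W^SO − W^NE = 69.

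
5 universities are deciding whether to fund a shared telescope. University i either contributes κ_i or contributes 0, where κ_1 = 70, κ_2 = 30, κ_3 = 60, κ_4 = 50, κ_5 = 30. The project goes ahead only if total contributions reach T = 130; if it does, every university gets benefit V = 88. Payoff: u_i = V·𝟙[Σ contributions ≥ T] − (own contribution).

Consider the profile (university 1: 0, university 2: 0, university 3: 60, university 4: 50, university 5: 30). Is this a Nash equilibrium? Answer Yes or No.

Total = 140 ≥ 130: provided.
University 1 (pledges 0, payoff 88): pledging 70 → total 210, payoff 18. No gain.
University 2 (pledges 0, payoff 88): pledging 30 → total 170, payoff 58. No gain.
University 3 (pledges 60, payoff 28): dropping to 0 → total 80, payoff 0. No gain.
University 4 (pledges 50, payoff 38): dropping to 0 → total 90, payoff 0. No gain.
University 5 (pledges 30, payoff 58): dropping to 0 → total 110, payoff 0. No gain.

Yes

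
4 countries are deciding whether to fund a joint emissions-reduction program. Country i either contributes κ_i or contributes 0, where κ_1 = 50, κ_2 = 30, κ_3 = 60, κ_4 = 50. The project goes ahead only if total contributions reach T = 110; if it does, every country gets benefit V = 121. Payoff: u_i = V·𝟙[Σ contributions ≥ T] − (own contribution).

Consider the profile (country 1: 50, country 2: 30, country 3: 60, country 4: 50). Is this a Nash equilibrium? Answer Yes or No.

No

Total = 190 ≥ 110: provided.
Country 1 (pledges 50, payoff 71): dropping to 0 → total 140, payoff 121. Profitable deviation.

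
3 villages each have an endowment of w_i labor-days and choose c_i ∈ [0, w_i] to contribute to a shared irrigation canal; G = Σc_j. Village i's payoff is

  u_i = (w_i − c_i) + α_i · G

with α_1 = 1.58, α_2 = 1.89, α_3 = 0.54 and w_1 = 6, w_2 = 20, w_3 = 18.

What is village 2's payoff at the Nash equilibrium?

∂u_i/∂c_i = α_i − 1, so village i contributes w_i if α_i > 1, else 0.
α_i > 1 for i ∈ {1, 2}; NE contributions (6, 20, 0), G = 26.
u_2 = (20 − 20) + 1.89·26 = 49.14.

49.14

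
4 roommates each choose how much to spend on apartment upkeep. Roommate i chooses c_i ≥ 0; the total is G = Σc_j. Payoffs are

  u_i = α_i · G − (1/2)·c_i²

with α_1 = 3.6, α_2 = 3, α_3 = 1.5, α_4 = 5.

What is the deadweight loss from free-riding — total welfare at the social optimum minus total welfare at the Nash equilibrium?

Roommate i's FOC: ∂u_i/∂c_i = α_i − c_i = 0, so c_i* = α_i.
NE contributions = (3.6, 3, 1.5, 5); G = 13.1.
W^NE = (Σα)·G − ½Σα_i² = 13.1² − ½·49.21 = 147.005.
Planner sets c_i = Σα_j = 13.1 for every i, so G^SO = 4·13.1 = 52.4.
W^SO = (Σα)·G^SO − ½·4·(Σα)² = (4/2)·13.1² = 343.22.
Deadweight loss = W^SO − W^NE = 196.215.

196.215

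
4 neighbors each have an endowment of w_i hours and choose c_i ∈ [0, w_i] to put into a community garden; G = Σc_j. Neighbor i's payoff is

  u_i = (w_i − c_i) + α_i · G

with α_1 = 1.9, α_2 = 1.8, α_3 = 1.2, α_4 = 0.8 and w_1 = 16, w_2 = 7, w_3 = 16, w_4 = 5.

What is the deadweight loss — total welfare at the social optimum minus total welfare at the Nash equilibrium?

∂u_i/∂c_i = α_i − 1, so neighbor i contributes w_i if α_i > 1, else 0.
α_i > 1 for i ∈ {1, 2, 3}; NE contributions (16, 7, 16, 0), G = 39.
W^NE = Σw_i − G^NE + (Σα_i)·G^NE = 44 + 4.7·39 = 227.3.
Planner: ∂(Σu_j)/∂c_i = Σα_j − 1 = 4.7 > 0, so everyone contributes w_i; G^SO = 44, W^SO = 44 + 4.7·44 = 250.8.
Deadweight loss = 23.5.

23.5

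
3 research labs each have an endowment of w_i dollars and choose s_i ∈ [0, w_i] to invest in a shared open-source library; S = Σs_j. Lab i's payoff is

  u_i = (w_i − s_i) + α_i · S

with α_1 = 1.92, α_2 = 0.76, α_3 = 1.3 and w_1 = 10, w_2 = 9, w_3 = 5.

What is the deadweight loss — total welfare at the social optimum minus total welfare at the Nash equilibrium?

∂u_i/∂s_i = α_i − 1, so lab i contributes w_i if α_i > 1, else 0.
α_i > 1 for i ∈ {1, 3}; NE contributions (10, 0, 5), S = 15.
W^NE = Σw_i − S^NE + (Σα_i)·S^NE = 24 + 2.98·15 = 68.7.
Planner: ∂(Σu_j)/∂s_i = Σα_j − 1 = 2.98 > 0, so everyone contributes w_i; S^SO = 24, W^SO = 24 + 2.98·24 = 95.52.
Deadweight loss = 26.82.

26.82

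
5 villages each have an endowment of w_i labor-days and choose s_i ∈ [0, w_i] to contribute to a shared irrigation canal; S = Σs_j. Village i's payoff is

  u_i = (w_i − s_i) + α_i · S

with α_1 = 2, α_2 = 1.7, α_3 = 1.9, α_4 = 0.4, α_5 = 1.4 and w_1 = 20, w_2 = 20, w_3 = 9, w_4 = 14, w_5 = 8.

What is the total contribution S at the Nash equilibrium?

∂u_i/∂s_i = α_i − 1, so village i contributes w_i if α_i > 1, else 0.
α_i > 1 for i ∈ {1, 2, 3, 5}; NE contributions (20, 20, 9, 0, 8), S = 57.

57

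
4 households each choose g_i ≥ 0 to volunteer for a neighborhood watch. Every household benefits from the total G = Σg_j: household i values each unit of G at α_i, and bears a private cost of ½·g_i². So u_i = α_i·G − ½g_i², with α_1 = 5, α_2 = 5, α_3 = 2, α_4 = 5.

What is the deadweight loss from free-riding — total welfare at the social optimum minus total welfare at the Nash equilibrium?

Household i's FOC: ∂u_i/∂g_i = α_i − g_i = 0, so g_i* = α_i.
NE contributions = (5, 5, 2, 5); G = 17.
W^NE = (Σα)·G − ½Σα_i² = 17² − ½·79 = 249.5.
Planner sets g_i = Σα_j = 17 for every i, so G^SO = 4·17 = 68.
W^SO = (Σα)·G^SO − ½·4·(Σα)² = (4/2)·17² = 578.
Deadweight loss = W^SO − W^NE = 328.5.

328.5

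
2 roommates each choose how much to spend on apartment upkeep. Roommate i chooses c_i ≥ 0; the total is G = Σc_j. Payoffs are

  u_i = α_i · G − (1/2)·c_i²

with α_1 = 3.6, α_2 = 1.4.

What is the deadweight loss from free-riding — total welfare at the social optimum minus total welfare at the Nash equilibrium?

7.46

Roommate i's FOC: ∂u_i/∂c_i = α_i − c_i = 0, so c_i* = α_i.
NE contributions = (3.6, 1.4); G = 5.
W^NE = (Σα)·G − ½Σα_i² = 5² − ½·14.92 = 17.54.
Planner sets c_i = Σα_j = 5 for every i, so G^SO = 2·5 = 10.
W^SO = (Σα)·G^SO − ½·2·(Σα)² = (2/2)·5² = 25.
Deadweight loss = W^SO − W^NE = 7.46.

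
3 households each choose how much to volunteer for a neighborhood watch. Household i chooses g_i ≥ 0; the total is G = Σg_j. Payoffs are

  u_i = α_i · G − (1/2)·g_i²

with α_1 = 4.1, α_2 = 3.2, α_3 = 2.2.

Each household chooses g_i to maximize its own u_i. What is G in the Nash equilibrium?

9.5

Household i's FOC: ∂u_i/∂g_i = α_i − g_i = 0, so g_i* = α_i.
NE contributions = (4.1, 3.2, 2.2); G = 9.5.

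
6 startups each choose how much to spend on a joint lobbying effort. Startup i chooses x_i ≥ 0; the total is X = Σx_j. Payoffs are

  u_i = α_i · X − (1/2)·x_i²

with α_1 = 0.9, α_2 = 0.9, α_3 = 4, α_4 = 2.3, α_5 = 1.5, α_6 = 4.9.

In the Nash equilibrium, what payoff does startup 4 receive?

Startup i's FOC: ∂u_i/∂x_i = α_i − x_i = 0, so x_i* = α_i.
NE contributions = (0.9, 0.9, 4, 2.3, 1.5, 4.9); X = 14.5.
u_4 = α_4·X − ½·(x_4)² = 2.3·14.5 − ½·2.3² = 30.705.

30.705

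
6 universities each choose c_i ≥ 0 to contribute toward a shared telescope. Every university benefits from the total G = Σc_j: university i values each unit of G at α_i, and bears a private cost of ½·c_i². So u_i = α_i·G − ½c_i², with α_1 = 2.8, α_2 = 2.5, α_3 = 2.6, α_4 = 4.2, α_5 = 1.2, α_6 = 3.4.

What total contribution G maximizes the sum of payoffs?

100.2

Planner FOC: ∂(Σu_j)/∂c_i = (Σα_j) − c_i = 0, so c_i^SO = Σα_j = 16.7 for every i; G^SO = 100.2.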